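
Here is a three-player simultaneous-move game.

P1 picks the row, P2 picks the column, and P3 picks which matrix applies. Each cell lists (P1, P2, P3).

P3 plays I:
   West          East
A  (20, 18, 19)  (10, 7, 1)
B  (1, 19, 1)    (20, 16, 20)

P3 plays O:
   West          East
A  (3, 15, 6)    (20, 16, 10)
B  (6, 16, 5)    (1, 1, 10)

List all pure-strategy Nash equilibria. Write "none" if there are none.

For each strategy profile, look for a profitable unilateral deviation.
(A, West, I): P1 gets 20, best alternative 1; P2 gets 18, best alternative 7; P3 gets 19, best alternative 6. No profitable deviation — NE.
(A, West, O): P1 can switch to B (3 → 6). Not NE.
(A, East, I): P1 can switch to B (10 → 20). Not NE.
(A, East, O): P1 gets 20, best alternative 1; P2 gets 16, best alternative 15; P3 gets 10, best alternative 1. No profitable deviation — NE.
(B, West, I): P1 can switch to A (1 → 20). Not NE.
(B, West, O): P1 gets 6, best alternative 3; P2 gets 16, best alternative 1; P3 gets 5, best alternative 1. No profitable deviation — NE.
(B, East, I): P2 can switch to West (16 → 19). Not NE.
(B, East, O): P1 can switch to A (1 → 20). Not NE.

The pure Nash equilibria are (A, West, I), (A, East, O), (B, West, O).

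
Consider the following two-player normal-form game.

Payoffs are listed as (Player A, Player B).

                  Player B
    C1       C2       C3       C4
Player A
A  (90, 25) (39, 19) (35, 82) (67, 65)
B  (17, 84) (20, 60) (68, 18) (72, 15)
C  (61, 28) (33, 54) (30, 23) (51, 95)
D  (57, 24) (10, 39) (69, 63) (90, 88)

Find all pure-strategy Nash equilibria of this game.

Mark each player's best response to every combination of opponents' strategies; a profile where every player is best-responding is a pure Nash equilibrium.
Player A against C1: payoffs 90, 17, 61, 57 → best response A.
Player A against C2: payoffs 39, 20, 33, 10 → best response A.
Player A against C3: payoffs 35, 68, 30, 69 → best response D.
Player A against C4: payoffs 67, 72, 51, 90 → best response D.
Player B against A: payoffs 25, 19, 82, 65 → best response C3.
Player B against B: payoffs 84, 60, 18, 15 → best response C1.
Player B against C: payoffs 28, 54, 23, 95 → best response C4.
Player B against D: payoffs 24, 39, 63, 88 → best response C4.
Mutual best responses: (D, C4).

Pure NE: (D, C4)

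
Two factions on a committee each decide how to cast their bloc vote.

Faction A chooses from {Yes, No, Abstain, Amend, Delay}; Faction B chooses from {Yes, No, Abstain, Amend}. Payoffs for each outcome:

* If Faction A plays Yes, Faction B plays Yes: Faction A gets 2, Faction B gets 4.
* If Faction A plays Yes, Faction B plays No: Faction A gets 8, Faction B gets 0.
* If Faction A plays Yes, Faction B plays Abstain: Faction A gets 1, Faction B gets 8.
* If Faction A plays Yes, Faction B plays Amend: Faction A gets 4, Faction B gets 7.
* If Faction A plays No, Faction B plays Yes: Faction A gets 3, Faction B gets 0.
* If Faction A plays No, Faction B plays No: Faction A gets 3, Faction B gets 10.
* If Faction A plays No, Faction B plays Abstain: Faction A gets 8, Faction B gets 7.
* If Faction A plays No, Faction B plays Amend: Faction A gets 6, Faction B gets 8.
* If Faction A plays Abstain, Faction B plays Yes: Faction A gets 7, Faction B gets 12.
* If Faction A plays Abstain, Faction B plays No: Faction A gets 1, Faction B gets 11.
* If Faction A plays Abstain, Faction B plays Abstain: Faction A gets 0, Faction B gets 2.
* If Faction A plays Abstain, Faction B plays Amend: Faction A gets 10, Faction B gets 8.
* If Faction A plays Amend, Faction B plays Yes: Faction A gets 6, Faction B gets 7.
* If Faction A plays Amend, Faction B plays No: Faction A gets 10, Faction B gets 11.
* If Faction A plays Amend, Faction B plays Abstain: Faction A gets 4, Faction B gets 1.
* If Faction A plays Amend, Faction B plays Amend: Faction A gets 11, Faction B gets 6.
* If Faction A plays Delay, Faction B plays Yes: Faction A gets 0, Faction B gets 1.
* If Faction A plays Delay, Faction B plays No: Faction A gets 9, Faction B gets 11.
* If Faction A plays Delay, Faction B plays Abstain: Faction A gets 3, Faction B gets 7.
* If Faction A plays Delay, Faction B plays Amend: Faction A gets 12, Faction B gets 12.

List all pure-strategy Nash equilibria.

Faction A against Yes: payoffs 2, 3, 7, 6, 0 → best response Abstain.
Faction A against No: payoffs 8, 3, 1, 10, 9 → best response Amend.
Faction A against Abstain: payoffs 1, 8, 0, 4, 3 → best response No.
Faction A against Amend: payoffs 4, 6, 10, 11, 12 → best response Delay.
Faction B against Yes: payoffs 4, 0, 8, 7 → best response Abstain.
Faction B against No: payoffs 0, 10, 7, 8 → best response No.
Faction B against Abstain: payoffs 12, 11, 2, 8 → best response Yes.
Faction B against Amend: payoffs 7, 11, 1, 6 → best response No.
Faction B against Delay: payoffs 1, 11, 7, 12 → best response Amend.
Mutual best responses: (Abstain, Yes); (Amend, No); (Delay, Amend).

Pure-strategy Nash equilibria: (Abstain, Yes), (Amend, No), (Delay, Amend)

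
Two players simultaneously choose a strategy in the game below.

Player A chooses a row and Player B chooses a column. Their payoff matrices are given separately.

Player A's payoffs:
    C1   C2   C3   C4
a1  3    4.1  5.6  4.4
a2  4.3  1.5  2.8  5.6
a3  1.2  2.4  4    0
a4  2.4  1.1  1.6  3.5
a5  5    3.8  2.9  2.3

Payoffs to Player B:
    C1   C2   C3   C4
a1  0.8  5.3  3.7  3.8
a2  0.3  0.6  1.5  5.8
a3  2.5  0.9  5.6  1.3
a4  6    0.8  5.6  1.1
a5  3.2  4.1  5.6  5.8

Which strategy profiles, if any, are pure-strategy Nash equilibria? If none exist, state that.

For each player, find the best response to each opponent profile; mutual best responses are the pure NE.
Player A against C1: payoffs 3, 4.3, 1.2, 2.4, 5 → best response a5.
Player A against C2: payoffs 4.1, 1.5, 2.4, 1.1, 3.8 → best response a1.
Player A against C3: payoffs 5.6, 2.8, 4, 1.6, 2.9 → best response a1.
Player A against C4: payoffs 4.4, 5.6, 0, 3.5, 2.3 → best response a2.
Player B against a1: payoffs 0.8, 5.3, 3.7, 3.8 → best response C2.
Player B against a2: payoffs 0.3, 0.6, 1.5, 5.8 → best response C4.
Player B against a3: payoffs 2.5, 0.9, 5.6, 1.3 → best response C3.
Player B against a4: payoffs 6, 0.8, 5.6, 1.1 → best response C1.
Player B against a5: payoffs 3.2, 4.1, 5.6, 5.8 → best response C4.
Mutual best responses: (a1, C2); (a2, C4).

(a1, C2); (a2, C4)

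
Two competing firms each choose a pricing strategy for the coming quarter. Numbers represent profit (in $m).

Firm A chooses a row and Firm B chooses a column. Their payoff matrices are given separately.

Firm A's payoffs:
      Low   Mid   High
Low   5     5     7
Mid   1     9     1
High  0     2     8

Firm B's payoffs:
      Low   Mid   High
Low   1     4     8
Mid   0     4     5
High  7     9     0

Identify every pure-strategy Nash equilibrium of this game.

Firm A against Low: payoffs 5, 1, 0 → best response Low.
Firm A against Mid: payoffs 5, 9, 2 → best response Mid.
Firm A against High: payoffs 7, 1, 8 → best response High.
Firm B against Low: payoffs 1, 4, 8 → best response High.
Firm B against Mid: payoffs 0, 4, 5 → best response High.
Firm B against High: payoffs 7, 9, 0 → best response Mid.
No profile is a mutual best response for all players.

No pure-strategy Nash equilibrium.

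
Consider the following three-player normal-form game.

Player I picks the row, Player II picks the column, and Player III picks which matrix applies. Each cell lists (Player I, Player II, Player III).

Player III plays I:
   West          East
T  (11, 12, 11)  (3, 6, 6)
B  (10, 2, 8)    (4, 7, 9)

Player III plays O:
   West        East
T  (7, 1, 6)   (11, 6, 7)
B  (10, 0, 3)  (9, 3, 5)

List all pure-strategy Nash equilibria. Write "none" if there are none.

The pure Nash equilibria are (T, West, I); (T, East, O); (B, East, I).

(T, West, I): Player I gets 11, best alternative 10; Player II gets 12, best alternative 6; Player III gets 11, best alternative 6. No profitable deviation — NE.
(T, West, O): Player I can switch to B (7 → 10). Not NE.
(T, East, I): Player I can switch to B (3 → 4). Not NE.
(T, East, O): Player I gets 11, best alternative 9; Player II gets 6, best alternative 1; Player III gets 7, best alternative 6. No profitable deviation — NE.
(B, West, I): Player I can switch to T (10 → 11). Not NE.
(B, West, O): Player II can switch to East (0 → 3). Not NE.
(B, East, I): Player I gets 4, best alternative 3; Player II gets 7, best alternative 2; Player III gets 9, best alternative 5. No profitable deviation — NE.
(B, East, O): Player I can switch to T (9 → 11). Not NE.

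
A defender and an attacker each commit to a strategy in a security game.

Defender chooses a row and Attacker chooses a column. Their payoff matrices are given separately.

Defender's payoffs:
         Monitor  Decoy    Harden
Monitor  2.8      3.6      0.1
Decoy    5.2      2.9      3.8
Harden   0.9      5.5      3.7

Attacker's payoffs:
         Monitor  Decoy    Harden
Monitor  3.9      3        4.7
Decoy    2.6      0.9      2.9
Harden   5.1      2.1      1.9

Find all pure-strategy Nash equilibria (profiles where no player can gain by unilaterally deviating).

(Decoy, Harden)

Defender against Monitor: payoffs 2.8, 5.2, 0.9 → best response Decoy.
Defender against Decoy: payoffs 3.6, 2.9, 5.5 → best response Harden.
Defender against Harden: payoffs 0.1, 3.8, 3.7 → best response Decoy.
Attacker against Monitor: payoffs 3.9, 3, 4.7 → best response Harden.
Attacker against Decoy: payoffs 2.6, 0.9, 2.9 → best response Harden.
Attacker against Harden: payoffs 5.1, 2.1, 1.9 → best response Monitor.
Mutual best responses: (Decoy, Harden).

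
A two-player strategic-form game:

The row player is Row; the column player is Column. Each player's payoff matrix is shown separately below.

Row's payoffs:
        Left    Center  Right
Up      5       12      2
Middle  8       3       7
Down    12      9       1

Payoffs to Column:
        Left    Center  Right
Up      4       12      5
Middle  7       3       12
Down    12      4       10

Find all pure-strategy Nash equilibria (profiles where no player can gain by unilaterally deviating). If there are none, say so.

Row against Left: payoffs 5, 8, 12 → best response Down.
Row against Center: payoffs 12, 3, 9 → best response Up.
Row against Right: payoffs 2, 7, 1 → best response Middle.
Column against Up: payoffs 4, 12, 5 → best response Center.
Column against Middle: payoffs 7, 3, 12 → best response Right.
Column against Down: payoffs 12, 4, 10 → best response Left.
Mutual best responses: (Up, Center); (Middle, Right); (Down, Left).

(Up, Center); (Middle, Right); (Down, Left)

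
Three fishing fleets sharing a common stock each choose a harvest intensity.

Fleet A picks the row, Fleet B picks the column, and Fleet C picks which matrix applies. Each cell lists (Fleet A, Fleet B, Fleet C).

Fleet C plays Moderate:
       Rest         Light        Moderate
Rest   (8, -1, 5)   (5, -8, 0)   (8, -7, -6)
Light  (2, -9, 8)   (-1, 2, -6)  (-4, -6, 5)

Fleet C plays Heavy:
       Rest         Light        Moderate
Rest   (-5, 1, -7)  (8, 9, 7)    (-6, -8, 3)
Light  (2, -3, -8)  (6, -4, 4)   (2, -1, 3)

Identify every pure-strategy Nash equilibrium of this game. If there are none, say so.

Check each profile: it is a Nash equilibrium iff no player can strictly gain by switching unilaterally.
(Rest, Rest, Moderate): Fleet A gets 8, best alternative 2; Fleet B gets -1, best alternative -7; Fleet C gets 5, best alternative -7. No profitable deviation — NE.
(Rest, Rest, Heavy): Fleet A can switch to Light (-5 → 2). Not NE.
(Rest, Light, Moderate): Fleet B can switch to Rest (-8 → -1). Not NE.
(Rest, Light, Heavy): Fleet A gets 8, best alternative 6; Fleet B gets 9, best alternative 1; Fleet C gets 7, best alternative 0. No profitable deviation — NE.
(Rest, Moderate, Moderate): Fleet B can switch to Rest (-7 → -1). Not NE.
(Rest, Moderate, Heavy): Fleet A can switch to Light (-6 → 2). Not NE.
(Light, Rest, Moderate): Fleet A can switch to Rest (2 → 8). Not NE.
(Light, Rest, Heavy): Fleet B can switch to Moderate (-3 → -1). Not NE.
(Light, Light, Moderate): Fleet A can switch to Rest (-1 → 5). Not NE.
(Light, Light, Heavy): Fleet A can switch to Rest (6 → 8). Not NE.
(The remaining 2 profiles each have a profitable deviation by the same check.)

The pure Nash equilibria are (Rest, Rest, Moderate), (Rest, Light, Heavy).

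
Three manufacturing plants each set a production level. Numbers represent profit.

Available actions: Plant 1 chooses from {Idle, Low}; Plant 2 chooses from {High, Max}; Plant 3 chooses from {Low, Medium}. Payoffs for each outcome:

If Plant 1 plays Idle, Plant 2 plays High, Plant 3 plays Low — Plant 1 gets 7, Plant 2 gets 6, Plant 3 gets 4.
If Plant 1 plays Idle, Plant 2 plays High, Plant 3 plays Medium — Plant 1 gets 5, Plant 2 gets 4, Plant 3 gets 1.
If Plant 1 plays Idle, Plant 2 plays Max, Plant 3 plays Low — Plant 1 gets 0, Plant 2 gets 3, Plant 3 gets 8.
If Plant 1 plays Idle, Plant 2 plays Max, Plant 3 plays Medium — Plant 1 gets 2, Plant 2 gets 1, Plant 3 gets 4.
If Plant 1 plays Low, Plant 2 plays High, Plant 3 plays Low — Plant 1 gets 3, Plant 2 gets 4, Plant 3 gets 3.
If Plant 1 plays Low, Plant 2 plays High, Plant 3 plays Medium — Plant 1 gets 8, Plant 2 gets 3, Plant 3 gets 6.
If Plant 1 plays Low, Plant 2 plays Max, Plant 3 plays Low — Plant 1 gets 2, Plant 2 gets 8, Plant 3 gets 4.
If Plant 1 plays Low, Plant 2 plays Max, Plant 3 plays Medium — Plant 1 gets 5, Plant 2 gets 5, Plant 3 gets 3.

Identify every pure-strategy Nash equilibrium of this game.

The pure Nash equilibria are (Idle, High, Low), (Low, Max, Low).

For each player, find the best response to each opponent profile; mutual best responses are the pure NE.
Plant 1 against (High, Low): payoffs 7, 3 → best response Idle.
Plant 1 against (High, Medium): payoffs 5, 8 → best response Low.
Plant 1 against (Max, Low): payoffs 0, 2 → best response Low.
Plant 1 against (Max, Medium): payoffs 2, 5 → best response Low.
Plant 2 against (Idle, Low): payoffs 6, 3 → best response High.
Plant 2 against (Idle, Medium): payoffs 4, 1 → best response High.
Plant 2 against (Low, Low): payoffs 4, 8 → best response Max.
Plant 2 against (Low, Medium): payoffs 3, 5 → best response Max.
Plant 3 against (Idle, High): payoffs 4, 1 → best response Low.
Plant 3 against (Idle, Max): payoffs 8, 4 → best response Low.
Plant 3 against (Low, High): payoffs 3, 6 → best response Medium.
Plant 3 against (Low, Max): payoffs 4, 3 → best response Low.
Mutual best responses: (Idle, High, Low); (Low, Max, Low).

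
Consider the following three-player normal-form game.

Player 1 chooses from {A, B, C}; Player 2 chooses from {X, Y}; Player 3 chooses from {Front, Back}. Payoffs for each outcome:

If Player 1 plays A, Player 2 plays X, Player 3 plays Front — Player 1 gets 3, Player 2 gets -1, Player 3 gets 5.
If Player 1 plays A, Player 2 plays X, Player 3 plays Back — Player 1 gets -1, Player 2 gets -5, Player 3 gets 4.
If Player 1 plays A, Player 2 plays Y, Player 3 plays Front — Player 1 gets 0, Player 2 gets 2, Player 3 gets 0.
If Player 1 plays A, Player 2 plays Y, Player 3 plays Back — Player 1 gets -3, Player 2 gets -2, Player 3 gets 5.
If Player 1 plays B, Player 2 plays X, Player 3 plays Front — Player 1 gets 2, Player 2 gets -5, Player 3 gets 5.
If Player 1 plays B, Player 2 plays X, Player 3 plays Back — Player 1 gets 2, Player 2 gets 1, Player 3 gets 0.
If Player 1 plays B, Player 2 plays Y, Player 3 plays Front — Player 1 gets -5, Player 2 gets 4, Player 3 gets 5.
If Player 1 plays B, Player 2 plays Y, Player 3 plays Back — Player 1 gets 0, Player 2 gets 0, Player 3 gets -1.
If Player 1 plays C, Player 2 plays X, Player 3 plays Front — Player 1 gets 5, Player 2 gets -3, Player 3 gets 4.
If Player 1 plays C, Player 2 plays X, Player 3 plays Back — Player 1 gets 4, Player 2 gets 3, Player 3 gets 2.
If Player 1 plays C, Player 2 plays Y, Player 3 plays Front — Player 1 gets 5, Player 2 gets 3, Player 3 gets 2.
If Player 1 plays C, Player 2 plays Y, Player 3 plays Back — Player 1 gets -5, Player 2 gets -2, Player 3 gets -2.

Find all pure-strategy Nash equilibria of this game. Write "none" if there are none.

Pure NE: (C, Y, Front)

For each strategy profile, look for a profitable unilateral deviation.
(A, X, Front): Player 1 can switch to C (3 → 5). Not NE.
(A, X, Back): Player 1 can switch to B (-1 → 2). Not NE.
(A, Y, Front): Player 1 can switch to C (0 → 5). Not NE.
(A, Y, Back): Player 1 can switch to B (-3 → 0). Not NE.
(B, X, Front): Player 1 can switch to A (2 → 3). Not NE.
(B, X, Back): Player 1 can switch to C (2 → 4). Not NE.
(B, Y, Front): Player 1 can switch to A (-5 → 0). Not NE.
(B, Y, Back): Player 2 can switch to X (0 → 1). Not NE.
(C, X, Front): Player 2 can switch to Y (-3 → 3). Not NE.
(C, X, Back): Player 3 can switch to Front (2 → 4). Not NE.
(C, Y, Front): Player 1 gets 5, best alternative 0; Player 2 gets 3, best alternative -3; Player 3 gets 2, best alternative -2. No profitable deviation — NE.
(C, Y, Back): Player 1 can switch to A (-5 → -3). Not NE.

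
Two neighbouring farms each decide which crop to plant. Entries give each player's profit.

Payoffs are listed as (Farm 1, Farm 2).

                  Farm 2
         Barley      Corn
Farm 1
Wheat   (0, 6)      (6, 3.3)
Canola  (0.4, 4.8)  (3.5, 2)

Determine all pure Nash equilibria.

The unique pure-strategy Nash equilibrium is (Canola, Barley).

For each player, find the best response to each opponent profile; mutual best responses are the pure NE.
Farm 1 against Barley: payoffs 0, 0.4 → best response Canola.
Farm 1 against Corn: payoffs 6, 3.5 → best response Wheat.
Farm 2 against Wheat: payoffs 6, 3.3 → best response Barley.
Farm 2 against Canola: payoffs 4.8, 2 → best response Barley.
Mutual best responses: (Canola, Barley).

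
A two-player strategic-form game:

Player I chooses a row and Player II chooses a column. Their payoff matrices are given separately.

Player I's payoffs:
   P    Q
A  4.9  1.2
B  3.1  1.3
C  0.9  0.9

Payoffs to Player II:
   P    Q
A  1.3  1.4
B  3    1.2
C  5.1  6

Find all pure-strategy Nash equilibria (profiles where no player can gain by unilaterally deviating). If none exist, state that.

There is no pure-strategy Nash equilibrium.

Player I against P: payoffs 4.9, 3.1, 0.9 → best response A.
Player I against Q: payoffs 1.2, 1.3, 0.9 → best response B.
Player II against A: payoffs 1.3, 1.4 → best response Q.
Player II against B: payoffs 3, 1.2 → best response P.
Player II against C: payoffs 5.1, 6 → best response Q.
No profile is a mutual best response for all players.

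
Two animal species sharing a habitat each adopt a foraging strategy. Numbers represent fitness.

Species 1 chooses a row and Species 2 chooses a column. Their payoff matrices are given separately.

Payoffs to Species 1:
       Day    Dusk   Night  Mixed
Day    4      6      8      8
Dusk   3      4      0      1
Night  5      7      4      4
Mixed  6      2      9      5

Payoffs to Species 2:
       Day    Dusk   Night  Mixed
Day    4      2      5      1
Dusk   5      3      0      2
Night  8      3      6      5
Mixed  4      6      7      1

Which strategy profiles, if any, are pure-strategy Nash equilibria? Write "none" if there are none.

Pure NE: (Mixed, Night)

(Day, Day): Species 1 can switch to Night (4 → 5). Not NE.
(Day, Dusk): Species 1 can switch to Night (6 → 7). Not NE.
(Day, Night): Species 1 can switch to Mixed (8 → 9). Not NE.
(Day, Mixed): Species 2 can switch to Day (1 → 4). Not NE.
(Dusk, Day): Species 1 can switch to Day (3 → 4). Not NE.
(Dusk, Dusk): Species 1 can switch to Day (4 → 6). Not NE.
(Dusk, Night): Species 1 can switch to Day (0 → 8). Not NE.
(Dusk, Mixed): Species 1 can switch to Day (1 → 8). Not NE.
(Night, Day): Species 1 can switch to Mixed (5 → 6). Not NE.
(Night, Dusk): Species 2 can switch to Day (3 → 8). Not NE.
(Mixed, Night): Species 1 gets 9, best alternative 8; Species 2 gets 7, best alternative 6. No profitable deviation — NE.
(The remaining 5 profiles each have a profitable deviation by the same check.)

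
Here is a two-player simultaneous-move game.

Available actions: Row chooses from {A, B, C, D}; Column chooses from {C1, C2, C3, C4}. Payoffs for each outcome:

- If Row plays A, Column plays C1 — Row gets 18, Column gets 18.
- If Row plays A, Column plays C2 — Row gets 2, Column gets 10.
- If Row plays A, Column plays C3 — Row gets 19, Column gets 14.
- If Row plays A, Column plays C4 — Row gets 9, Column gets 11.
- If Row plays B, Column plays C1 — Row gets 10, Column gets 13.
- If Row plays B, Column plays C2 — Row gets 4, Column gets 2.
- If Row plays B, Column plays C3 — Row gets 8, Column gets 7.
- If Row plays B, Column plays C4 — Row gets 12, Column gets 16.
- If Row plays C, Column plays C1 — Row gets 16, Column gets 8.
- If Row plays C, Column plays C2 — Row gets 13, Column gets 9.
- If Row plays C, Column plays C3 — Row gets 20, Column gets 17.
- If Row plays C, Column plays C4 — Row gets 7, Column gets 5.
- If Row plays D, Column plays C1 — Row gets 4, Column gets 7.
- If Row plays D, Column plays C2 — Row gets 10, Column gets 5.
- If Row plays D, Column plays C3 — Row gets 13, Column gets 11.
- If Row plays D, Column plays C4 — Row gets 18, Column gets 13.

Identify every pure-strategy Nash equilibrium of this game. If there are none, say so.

Pure-strategy Nash equilibria: (A, C1) and (C, C3) and (D, C4)

Row against C1: payoffs 18, 10, 16, 4 → best response A.
Row against C2: payoffs 2, 4, 13, 10 → best response C.
Row against C3: payoffs 19, 8, 20, 13 → best response C.
Row against C4: payoffs 9, 12, 7, 18 → best response D.
Column against A: payoffs 18, 10, 14, 11 → best response C1.
Column against B: payoffs 13, 2, 7, 16 → best response C4.
Column against C: payoffs 8, 9, 17, 5 → best response C3.
Column against D: payoffs 7, 5, 11, 13 → best response C4.
Mutual best responses: (A, C1); (C, C3); (D, C4).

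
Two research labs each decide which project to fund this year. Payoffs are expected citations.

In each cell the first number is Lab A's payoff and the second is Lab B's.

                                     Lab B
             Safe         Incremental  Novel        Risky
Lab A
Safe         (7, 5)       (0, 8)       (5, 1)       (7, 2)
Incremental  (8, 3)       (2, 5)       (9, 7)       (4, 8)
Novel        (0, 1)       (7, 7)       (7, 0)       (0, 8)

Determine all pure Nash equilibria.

This game has no pure Nash equilibrium.

Lab A against Safe: payoffs 7, 8, 0 → best response Incremental.
Lab A against Incremental: payoffs 0, 2, 7 → best response Novel.
Lab A against Novel: payoffs 5, 9, 7 → best response Incremental.
Lab A against Risky: payoffs 7, 4, 0 → best response Safe.
Lab B against Safe: payoffs 5, 8, 1, 2 → best response Incremental.
Lab B against Incremental: payoffs 3, 5, 7, 8 → best response Risky.
Lab B against Novel: payoffs 1, 7, 0, 8 → best response Risky.
No profile is a mutual best response for all players.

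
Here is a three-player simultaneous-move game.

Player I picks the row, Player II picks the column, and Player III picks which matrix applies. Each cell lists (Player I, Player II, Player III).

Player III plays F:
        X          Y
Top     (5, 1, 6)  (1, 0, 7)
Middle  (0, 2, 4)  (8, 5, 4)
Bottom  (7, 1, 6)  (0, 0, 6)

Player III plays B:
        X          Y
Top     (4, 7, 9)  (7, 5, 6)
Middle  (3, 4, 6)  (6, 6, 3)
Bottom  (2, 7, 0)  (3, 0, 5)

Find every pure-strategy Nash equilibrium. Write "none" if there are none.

(Top, X, B) and (Middle, Y, F) and (Bottom, X, F)

For each player, find the best response to each opponent profile; mutual best responses are the pure NE.
Player I against (X, F): payoffs 5, 0, 7 → best response Bottom.
Player I against (X, B): payoffs 4, 3, 2 → best response Top.
Player I against (Y, F): payoffs 1, 8, 0 → best response Middle.
Player I against (Y, B): payoffs 7, 6, 3 → best response Top.
Player II against (Top, F): payoffs 1, 0 → best response X.
Player II against (Top, B): payoffs 7, 5 → best response X.
Player II against (Middle, F): payoffs 2, 5 → best response Y.
Player II against (Middle, B): payoffs 4, 6 → best response Y.
Player II against (Bottom, F): payoffs 1, 0 → best response X.
Player II against (Bottom, B): payoffs 7, 0 → best response X.
Player III against (Top, X): payoffs 6, 9 → best response B.
Player III against (Top, Y): payoffs 7, 6 → best response F.
Player III against (Middle, X): payoffs 4, 6 → best response B.
Player III against (Middle, Y): payoffs 4, 3 → best response F.
Player III against (Bottom, X): payoffs 6, 0 → best response F.
Player III against (Bottom, Y): payoffs 6, 5 → best response F.
Mutual best responses: (Top, X, B); (Middle, Y, F); (Bottom, X, F).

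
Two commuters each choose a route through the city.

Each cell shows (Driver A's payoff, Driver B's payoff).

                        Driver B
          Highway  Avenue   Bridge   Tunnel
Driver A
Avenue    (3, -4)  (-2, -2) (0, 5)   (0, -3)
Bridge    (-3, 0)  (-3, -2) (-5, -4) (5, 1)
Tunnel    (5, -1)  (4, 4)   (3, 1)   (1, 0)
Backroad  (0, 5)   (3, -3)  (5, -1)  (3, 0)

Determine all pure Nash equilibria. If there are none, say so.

Pure-strategy Nash equilibria: (Bridge, Tunnel); (Tunnel, Avenue)

(Avenue, Highway): Driver A can switch to Tunnel (3 → 5). Not NE.
(Avenue, Avenue): Driver A can switch to Tunnel (-2 → 4). Not NE.
(Avenue, Bridge): Driver A can switch to Tunnel (0 → 3). Not NE.
(Avenue, Tunnel): Driver A can switch to Bridge (0 → 5). Not NE.
(Bridge, Highway): Driver A can switch to Avenue (-3 → 3). Not NE.
(Bridge, Avenue): Driver A can switch to Avenue (-3 → -2). Not NE.
(Bridge, Bridge): Driver A can switch to Avenue (-5 → 0). Not NE.
(Bridge, Tunnel): Driver A gets 5, best alternative 3; Driver B gets 1, best alternative 0. No profitable deviation — NE.
(Tunnel, Highway): Driver B can switch to Avenue (-1 → 4). Not NE.
(Tunnel, Avenue): Driver A gets 4, best alternative 3; Driver B gets 4, best alternative 1. No profitable deviation — NE.
(Tunnel, Bridge): Driver A can switch to Backroad (3 → 5). Not NE.
(Tunnel, Tunnel): Driver A can switch to Bridge (1 → 5). Not NE.
(Backroad, Highway): Driver A can switch to Avenue (0 → 3). Not NE.
(Backroad, Avenue): Driver A can switch to Tunnel (3 → 4). Not NE.
(The remaining 2 profiles each have a profitable deviation by the same check.)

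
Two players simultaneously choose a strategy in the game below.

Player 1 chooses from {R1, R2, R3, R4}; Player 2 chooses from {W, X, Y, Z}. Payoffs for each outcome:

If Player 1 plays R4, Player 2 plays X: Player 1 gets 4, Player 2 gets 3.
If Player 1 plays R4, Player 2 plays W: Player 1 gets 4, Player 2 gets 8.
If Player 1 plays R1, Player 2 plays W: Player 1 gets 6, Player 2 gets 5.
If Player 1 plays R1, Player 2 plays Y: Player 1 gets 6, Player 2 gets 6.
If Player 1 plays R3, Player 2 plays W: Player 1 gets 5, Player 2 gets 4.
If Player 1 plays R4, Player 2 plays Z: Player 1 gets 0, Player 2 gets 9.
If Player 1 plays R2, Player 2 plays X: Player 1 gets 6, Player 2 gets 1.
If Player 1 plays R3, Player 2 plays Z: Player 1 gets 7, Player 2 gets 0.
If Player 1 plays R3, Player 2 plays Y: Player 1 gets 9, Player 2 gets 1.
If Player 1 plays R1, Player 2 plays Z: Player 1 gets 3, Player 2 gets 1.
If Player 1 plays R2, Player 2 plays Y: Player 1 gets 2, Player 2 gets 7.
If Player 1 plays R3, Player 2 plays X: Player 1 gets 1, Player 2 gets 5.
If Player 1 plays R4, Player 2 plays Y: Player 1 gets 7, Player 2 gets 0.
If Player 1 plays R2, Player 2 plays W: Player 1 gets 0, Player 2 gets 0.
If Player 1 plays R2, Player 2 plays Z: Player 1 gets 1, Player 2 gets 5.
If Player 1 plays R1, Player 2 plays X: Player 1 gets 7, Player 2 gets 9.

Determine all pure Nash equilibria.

(R1, X)

Player 1 against W: payoffs 6, 0, 5, 4 → best response R1.
Player 1 against X: payoffs 7, 6, 1, 4 → best response R1.
Player 1 against Y: payoffs 6, 2, 9, 7 → best response R3.
Player 1 against Z: payoffs 3, 1, 7, 0 → best response R3.
Player 2 against R1: payoffs 5, 9, 6, 1 → best response X.
Player 2 against R2: payoffs 0, 1, 7, 5 → best response Y.
Player 2 against R3: payoffs 4, 5, 1, 0 → best response X.
Player 2 against R4: payoffs 8, 3, 0, 9 → best response Z.
Mutual best responses: (R1, X).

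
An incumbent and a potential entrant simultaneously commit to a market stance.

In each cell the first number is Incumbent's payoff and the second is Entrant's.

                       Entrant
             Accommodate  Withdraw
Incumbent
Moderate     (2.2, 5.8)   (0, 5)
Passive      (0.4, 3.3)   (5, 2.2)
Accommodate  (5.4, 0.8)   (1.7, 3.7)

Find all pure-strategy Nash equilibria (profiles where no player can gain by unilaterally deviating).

This game has no pure Nash equilibrium.

Incumbent against Accommodate: payoffs 2.2, 0.4, 5.4 → best response Accommodate.
Incumbent against Withdraw: payoffs 0, 5, 1.7 → best response Passive.
Entrant against Moderate: payoffs 5.8, 5 → best response Accommodate.
Entrant against Passive: payoffs 3.3, 2.2 → best response Accommodate.
Entrant against Accommodate: payoffs 0.8, 3.7 → best response Withdraw.
No profile is a mutual best response for all players.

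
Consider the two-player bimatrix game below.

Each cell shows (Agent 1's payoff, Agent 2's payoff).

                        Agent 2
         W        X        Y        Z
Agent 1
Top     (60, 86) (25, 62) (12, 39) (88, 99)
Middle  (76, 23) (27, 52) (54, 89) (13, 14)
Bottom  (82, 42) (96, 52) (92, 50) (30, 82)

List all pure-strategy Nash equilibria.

For each player, find the best response to each opponent profile; mutual best responses are the pure NE.
Agent 1 against W: payoffs 60, 76, 82 → best response Bottom.
Agent 1 against X: payoffs 25, 27, 96 → best response Bottom.
Agent 1 against Y: payoffs 12, 54, 92 → best response Bottom.
Agent 1 against Z: payoffs 88, 13, 30 → best response Top.
Agent 2 against Top: payoffs 86, 62, 39, 99 → best response Z.
Agent 2 against Middle: payoffs 23, 52, 89, 14 → best response Y.
Agent 2 against Bottom: payoffs 42, 52, 50, 82 → best response Z.
Mutual best responses: (Top, Z).

Pure NE: (Top, Z)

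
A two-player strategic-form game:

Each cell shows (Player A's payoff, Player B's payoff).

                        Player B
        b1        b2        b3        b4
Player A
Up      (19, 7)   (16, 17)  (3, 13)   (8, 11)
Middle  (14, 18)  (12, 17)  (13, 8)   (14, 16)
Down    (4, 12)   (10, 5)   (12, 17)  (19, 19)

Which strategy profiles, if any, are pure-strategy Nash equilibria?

Player A against b1: payoffs 19, 14, 4 → best response Up.
Player A against b2: payoffs 16, 12, 10 → best response Up.
Player A against b3: payoffs 3, 13, 12 → best response Middle.
Player A against b4: payoffs 8, 14, 19 → best response Down.
Player B against Up: payoffs 7, 17, 13, 11 → best response b2.
Player B against Middle: payoffs 18, 17, 8, 16 → best response b1.
Player B against Down: payoffs 12, 5, 17, 19 → best response b4.
Mutual best responses: (Up, b2); (Down, b4).

The pure Nash equilibria are (Up, b2) and (Down, b4).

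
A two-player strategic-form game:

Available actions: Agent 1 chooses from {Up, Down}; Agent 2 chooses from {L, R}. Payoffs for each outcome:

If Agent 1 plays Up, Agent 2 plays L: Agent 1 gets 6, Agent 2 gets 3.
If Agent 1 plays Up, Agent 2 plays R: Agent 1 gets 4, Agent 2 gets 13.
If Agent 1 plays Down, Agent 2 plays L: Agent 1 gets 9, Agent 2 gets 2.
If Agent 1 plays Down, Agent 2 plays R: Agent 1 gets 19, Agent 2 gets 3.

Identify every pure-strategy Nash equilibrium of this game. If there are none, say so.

(Up, L): Agent 1 can switch to Down (6 → 9). Not NE.
(Up, R): Agent 1 can switch to Down (4 → 19). Not NE.
(Down, L): Agent 2 can switch to R (2 → 3). Not NE.
(Down, R): Agent 1 gets 19, best alternative 4; Agent 2 gets 3, best alternative 2. No profitable deviation — NE.

The unique pure-strategy Nash equilibrium is (Down, R).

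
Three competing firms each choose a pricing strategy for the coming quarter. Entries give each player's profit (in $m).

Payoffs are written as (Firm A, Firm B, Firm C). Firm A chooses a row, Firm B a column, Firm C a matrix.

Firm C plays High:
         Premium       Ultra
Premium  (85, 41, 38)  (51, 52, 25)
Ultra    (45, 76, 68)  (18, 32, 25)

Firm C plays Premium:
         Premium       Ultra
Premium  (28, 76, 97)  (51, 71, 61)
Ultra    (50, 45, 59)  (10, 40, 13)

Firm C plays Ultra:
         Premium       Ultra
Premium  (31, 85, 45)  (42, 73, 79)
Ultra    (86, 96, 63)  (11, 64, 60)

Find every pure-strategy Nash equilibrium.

This game has no pure Nash equilibrium.

(Premium, Premium, High): Firm B can switch to Ultra (41 → 52). Not NE.
(Premium, Premium, Premium): Firm A can switch to Ultra (28 → 50). Not NE.
(Premium, Premium, Ultra): Firm A can switch to Ultra (31 → 86). Not NE.
(Premium, Ultra, High): Firm C can switch to Premium (25 → 61). Not NE.
(Premium, Ultra, Premium): Firm B can switch to Premium (71 → 76). Not NE.
(Premium, Ultra, Ultra): Firm B can switch to Premium (73 → 85). Not NE.
(Ultra, Premium, High): Firm A can switch to Premium (45 → 85). Not NE.
(Ultra, Premium, Premium): Firm C can switch to High (59 → 68). Not NE.
(Ultra, Premium, Ultra): Firm C can switch to High (63 → 68). Not NE.
(Ultra, Ultra, High): Firm A can switch to Premium (18 → 51). Not NE.
(Ultra, Ultra, Premium): Firm A can switch to Premium (10 → 51). Not NE.
(Ultra, Ultra, Ultra): Firm A can switch to Premium (11 → 42). Not NE.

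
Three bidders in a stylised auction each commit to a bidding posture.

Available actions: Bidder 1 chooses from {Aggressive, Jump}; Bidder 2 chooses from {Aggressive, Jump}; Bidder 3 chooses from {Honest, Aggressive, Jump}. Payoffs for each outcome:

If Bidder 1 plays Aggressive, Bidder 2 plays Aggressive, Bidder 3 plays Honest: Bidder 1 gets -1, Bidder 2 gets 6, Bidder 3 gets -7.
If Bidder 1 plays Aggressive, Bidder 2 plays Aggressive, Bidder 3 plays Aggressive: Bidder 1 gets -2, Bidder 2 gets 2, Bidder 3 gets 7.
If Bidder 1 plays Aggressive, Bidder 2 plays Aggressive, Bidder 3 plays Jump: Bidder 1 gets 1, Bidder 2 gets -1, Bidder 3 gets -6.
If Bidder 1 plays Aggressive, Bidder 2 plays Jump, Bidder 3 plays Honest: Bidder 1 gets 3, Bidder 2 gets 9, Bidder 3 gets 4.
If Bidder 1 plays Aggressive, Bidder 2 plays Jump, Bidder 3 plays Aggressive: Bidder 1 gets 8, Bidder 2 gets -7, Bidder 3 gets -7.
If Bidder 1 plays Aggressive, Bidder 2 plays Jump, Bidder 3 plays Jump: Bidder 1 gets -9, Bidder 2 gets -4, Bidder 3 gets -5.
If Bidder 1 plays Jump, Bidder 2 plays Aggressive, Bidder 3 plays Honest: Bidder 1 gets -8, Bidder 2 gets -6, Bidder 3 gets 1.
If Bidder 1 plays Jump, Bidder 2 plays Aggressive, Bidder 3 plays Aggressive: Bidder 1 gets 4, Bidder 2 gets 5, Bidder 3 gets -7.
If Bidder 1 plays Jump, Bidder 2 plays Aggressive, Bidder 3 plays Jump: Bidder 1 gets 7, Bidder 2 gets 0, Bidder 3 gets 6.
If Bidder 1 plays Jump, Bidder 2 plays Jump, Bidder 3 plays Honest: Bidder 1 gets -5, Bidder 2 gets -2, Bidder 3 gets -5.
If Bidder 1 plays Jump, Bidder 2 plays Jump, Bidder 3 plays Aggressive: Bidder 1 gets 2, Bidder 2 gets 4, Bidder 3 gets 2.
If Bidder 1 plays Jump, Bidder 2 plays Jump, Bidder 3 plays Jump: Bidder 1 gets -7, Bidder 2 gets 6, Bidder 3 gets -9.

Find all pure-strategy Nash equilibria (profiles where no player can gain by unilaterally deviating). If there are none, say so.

(Aggressive, Jump, Honest)

Bidder 1 against (Aggressive, Honest): payoffs -1, -8 → best response Aggressive.
Bidder 1 against (Aggressive, Aggressive): payoffs -2, 4 → best response Jump.
Bidder 1 against (Aggressive, Jump): payoffs 1, 7 → best response Jump.
Bidder 1 against (Jump, Honest): payoffs 3, -5 → best response Aggressive.
Bidder 1 against (Jump, Aggressive): payoffs 8, 2 → best response Aggressive.
Bidder 1 against (Jump, Jump): payoffs -9, -7 → best response Jump.
Bidder 2 against (Aggressive, Honest): payoffs 6, 9 → best response Jump.
Bidder 2 against (Aggressive, Aggressive): payoffs 2, -7 → best response Aggressive.
Bidder 2 against (Aggressive, Jump): payoffs -1, -4 → best response Aggressive.
Bidder 2 against (Jump, Honest): payoffs -6, -2 → best response Jump.
Bidder 2 against (Jump, Aggressive): payoffs 5, 4 → best response Aggressive.
Bidder 2 against (Jump, Jump): payoffs 0, 6 → best response Jump.
Bidder 3 against (Aggressive, Aggressive): payoffs -7, 7, -6 → best response Aggressive.
Bidder 3 against (Aggressive, Jump): payoffs 4, -7, -5 → best response Honest.
Bidder 3 against (Jump, Aggressive): payoffs 1, -7, 6 → best response Jump.
Bidder 3 against (Jump, Jump): payoffs -5, 2, -9 → best response Aggressive.
Mutual best responses: (Aggressive, Jump, Honest).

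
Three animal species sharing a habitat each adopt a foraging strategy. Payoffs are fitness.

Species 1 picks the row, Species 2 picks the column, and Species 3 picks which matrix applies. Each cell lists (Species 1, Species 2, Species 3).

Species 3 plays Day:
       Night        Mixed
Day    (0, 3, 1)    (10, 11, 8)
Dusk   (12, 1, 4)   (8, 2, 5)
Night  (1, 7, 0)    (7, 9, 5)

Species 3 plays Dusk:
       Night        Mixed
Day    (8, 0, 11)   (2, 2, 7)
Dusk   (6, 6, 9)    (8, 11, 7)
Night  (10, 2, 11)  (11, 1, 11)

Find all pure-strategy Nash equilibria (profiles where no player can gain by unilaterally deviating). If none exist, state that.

(Day, Mixed, Day); (Night, Night, Dusk)

For each strategy profile, look for a profitable unilateral deviation.
(Day, Night, Day): Species 1 can switch to Dusk (0 → 12). Not NE.
(Day, Night, Dusk): Species 1 can switch to Night (8 → 10). Not NE.
(Day, Mixed, Day): Species 1 gets 10, best alternative 8; Species 2 gets 11, best alternative 3; Species 3 gets 8, best alternative 7. No profitable deviation — NE.
(Day, Mixed, Dusk): Species 1 can switch to Dusk (2 → 8). Not NE.
(Dusk, Night, Day): Species 2 can switch to Mixed (1 → 2). Not NE.
(Dusk, Night, Dusk): Species 1 can switch to Day (6 → 8). Not NE.
(Dusk, Mixed, Day): Species 1 can switch to Day (8 → 10). Not NE.
(Night, Night, Dusk): Species 1 gets 10, best alternative 8; Species 2 gets 2, best alternative 1; Species 3 gets 11, best alternative 0. No profitable deviation — NE.
(The remaining 4 profiles each have a profitable deviation by the same check.)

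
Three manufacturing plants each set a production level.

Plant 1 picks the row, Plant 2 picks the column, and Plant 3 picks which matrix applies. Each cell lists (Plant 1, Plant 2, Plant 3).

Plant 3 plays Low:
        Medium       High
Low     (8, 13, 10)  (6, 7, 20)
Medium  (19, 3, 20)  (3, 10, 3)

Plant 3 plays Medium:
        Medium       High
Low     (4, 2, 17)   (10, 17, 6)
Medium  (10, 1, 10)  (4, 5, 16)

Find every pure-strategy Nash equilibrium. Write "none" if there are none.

There is no pure-strategy Nash equilibrium.

Mark each player's best response to every combination of opponents' strategies; a profile where every player is best-responding is a pure Nash equilibrium.
Plant 1 against (Medium, Low): payoffs 8, 19 → best response Medium.
Plant 1 against (Medium, Medium): payoffs 4, 10 → best response Medium.
Plant 1 against (High, Low): payoffs 6, 3 → best response Low.
Plant 1 against (High, Medium): payoffs 10, 4 → best response Low.
Plant 2 against (Low, Low): payoffs 13, 7 → best response Medium.
Plant 2 against (Low, Medium): payoffs 2, 17 → best response High.
Plant 2 against (Medium, Low): payoffs 3, 10 → best response High.
Plant 2 against (Medium, Medium): payoffs 1, 5 → best response High.
Plant 3 against (Low, Medium): payoffs 10, 17 → best response Medium.
Plant 3 against (Low, High): payoffs 20, 6 → best response Low.
Plant 3 against (Medium, Medium): payoffs 20, 10 → best response Low.
Plant 3 against (Medium, High): payoffs 3, 16 → best response Medium.
No profile is a mutual best response for all players.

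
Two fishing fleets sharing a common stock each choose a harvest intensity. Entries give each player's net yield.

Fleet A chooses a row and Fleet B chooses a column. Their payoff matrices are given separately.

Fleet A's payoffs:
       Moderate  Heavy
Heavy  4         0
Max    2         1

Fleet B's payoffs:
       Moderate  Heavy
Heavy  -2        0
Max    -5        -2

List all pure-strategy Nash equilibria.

Pure NE: (Max, Heavy)

Fleet A against Moderate: payoffs 4, 2 → best response Heavy.
Fleet A against Heavy: payoffs 0, 1 → best response Max.
Fleet B against Heavy: payoffs -2, 0 → best response Heavy.
Fleet B against Max: payoffs -5, -2 → best response Heavy.
Mutual best responses: (Max, Heavy).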